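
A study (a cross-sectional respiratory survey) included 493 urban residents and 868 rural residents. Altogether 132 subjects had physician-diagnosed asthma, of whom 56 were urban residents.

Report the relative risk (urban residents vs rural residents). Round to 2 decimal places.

1.30

urban residents without the outcome: 493 − 56 = 437
rural residents with the outcome: 132 − 56 = 76
rural residents without the outcome: 868 − 76 = 792
risk, urban residents = 56/493 = 0.1136
risk, rural residents = 76/868 = 0.0876
RR = 0.1136 / 0.0876 = 1.30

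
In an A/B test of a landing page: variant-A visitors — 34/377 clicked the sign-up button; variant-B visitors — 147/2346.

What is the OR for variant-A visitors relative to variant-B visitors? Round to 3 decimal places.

OR = (34 × 2199) / (343 × 147) = 74766/50421 ≈ 1.483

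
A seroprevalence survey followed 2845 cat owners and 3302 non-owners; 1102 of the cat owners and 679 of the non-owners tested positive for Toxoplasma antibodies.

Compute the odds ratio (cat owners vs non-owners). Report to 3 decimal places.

OR = (1102 × 2623) / (1743 × 679) = 2890546/1183497 ≈ 2.442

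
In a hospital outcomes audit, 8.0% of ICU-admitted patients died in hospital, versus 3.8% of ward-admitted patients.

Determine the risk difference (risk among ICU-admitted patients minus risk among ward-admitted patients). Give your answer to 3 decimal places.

risk difference = 0.08000 − 0.03800 = 0.042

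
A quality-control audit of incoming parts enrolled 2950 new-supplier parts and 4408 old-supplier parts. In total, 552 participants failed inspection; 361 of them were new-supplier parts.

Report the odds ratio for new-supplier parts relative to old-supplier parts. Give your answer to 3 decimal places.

new-supplier parts without the outcome: 2950 − 361 = 2589
old-supplier parts with the outcome: 552 − 361 = 191
old-supplier parts without the outcome: 4408 − 191 = 4217
OR = (361 × 4217) / (2589 × 191) = 1522337/494499 ≈ 3.079

OR: 3.079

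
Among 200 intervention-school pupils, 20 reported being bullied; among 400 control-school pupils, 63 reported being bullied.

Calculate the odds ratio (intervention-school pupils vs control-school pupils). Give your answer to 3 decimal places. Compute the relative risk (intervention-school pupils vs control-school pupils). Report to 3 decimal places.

odds, intervention-school pupils = 20/180 = 0.1111
odds, control-school pupils = 63/337 = 0.1869
OR = 0.1111 / 0.1869 = 0.594
risk, intervention-school pupils = 20/200 = 0.1000
risk, control-school pupils = 63/400 = 0.1575
RR = 0.1000 / 0.1575 = 0.635

OR = 0.594; RR = 0.635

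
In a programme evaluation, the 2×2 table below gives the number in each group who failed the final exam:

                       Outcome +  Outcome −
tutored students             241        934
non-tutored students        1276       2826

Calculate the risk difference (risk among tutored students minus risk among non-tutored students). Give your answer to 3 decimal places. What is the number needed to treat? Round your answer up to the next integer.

risk, tutored students = 241/1175 = 0.2051
risk, non-tutored students = 1276/4102 = 0.3111
risk difference = 0.2051 − 0.3111 = -0.106
absolute risk difference = 0.105961
1 / 0.105961 = 9.437 → round up → 10

RD = -0.106; NNT = 10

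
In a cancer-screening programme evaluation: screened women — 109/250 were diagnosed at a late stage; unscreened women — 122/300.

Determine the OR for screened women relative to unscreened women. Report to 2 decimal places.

OR = (109 × 178) / (141 × 122) = 19402/17202 ≈ 1.13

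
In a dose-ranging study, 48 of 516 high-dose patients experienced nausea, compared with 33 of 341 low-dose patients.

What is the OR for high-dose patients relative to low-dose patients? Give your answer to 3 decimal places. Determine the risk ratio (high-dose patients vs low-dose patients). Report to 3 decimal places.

OR = (48 × 308) / (468 × 33) = 14784/15444 ≈ 0.957
risk, high-dose patients = 48/516 = 0.0930
risk, low-dose patients = 33/341 = 0.0968
RR = 0.0930 / 0.0968 = 0.961

OR = 0.957; RR = 0.961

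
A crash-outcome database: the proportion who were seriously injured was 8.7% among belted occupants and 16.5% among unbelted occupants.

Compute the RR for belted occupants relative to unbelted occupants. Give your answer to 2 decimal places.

RR = 0.0870 / 0.1650 = 0.53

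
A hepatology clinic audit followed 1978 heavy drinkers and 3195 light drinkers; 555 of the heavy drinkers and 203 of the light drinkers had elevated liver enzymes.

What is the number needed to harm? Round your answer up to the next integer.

NNH ≈ 5

risk, heavy drinkers = 555/1978 = 0.280586
risk, light drinkers = 203/3195 = 0.063537
absolute risk difference = 0.217050
1 / 0.217050 = 4.607 → round up → 5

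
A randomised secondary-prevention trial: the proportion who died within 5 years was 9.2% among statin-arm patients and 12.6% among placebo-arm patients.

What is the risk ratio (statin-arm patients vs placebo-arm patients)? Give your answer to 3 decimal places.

RR = 0.0920 / 0.1260 = 0.730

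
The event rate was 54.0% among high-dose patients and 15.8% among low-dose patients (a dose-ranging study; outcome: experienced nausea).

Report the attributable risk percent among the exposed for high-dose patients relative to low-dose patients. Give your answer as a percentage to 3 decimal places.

AR% = (0.5400 − 0.1580) / 0.5400 = 0.7074 → 70.741%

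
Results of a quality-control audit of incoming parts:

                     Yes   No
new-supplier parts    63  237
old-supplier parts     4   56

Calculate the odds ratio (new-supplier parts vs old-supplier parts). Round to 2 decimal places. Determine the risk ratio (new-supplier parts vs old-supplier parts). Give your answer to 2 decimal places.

OR = (63 × 56) / (237 × 4) = 3528/948 ≈ 3.72
risk, new-supplier parts = 63/300 = 0.2100
risk, old-supplier parts = 4/60 = 0.0667
RR = 0.2100 / 0.0667 = 3.15

OR = 3.72; RR = 3.15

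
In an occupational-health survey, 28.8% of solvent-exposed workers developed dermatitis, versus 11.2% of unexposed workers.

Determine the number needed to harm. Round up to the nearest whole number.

absolute risk difference = 0.176000
1 / 0.176000 = 5.682 → round up → 6

NNH: 6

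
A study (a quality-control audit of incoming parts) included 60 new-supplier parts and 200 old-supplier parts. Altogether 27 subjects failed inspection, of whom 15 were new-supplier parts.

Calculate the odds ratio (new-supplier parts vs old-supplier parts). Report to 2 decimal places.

new-supplier parts without the outcome: 60 − 15 = 45
old-supplier parts with the outcome: 27 − 15 = 12
old-supplier parts without the outcome: 200 − 12 = 188
OR = (15 × 188) / (45 × 12) = 2820/540 ≈ 5.22

OR ≈ 5.22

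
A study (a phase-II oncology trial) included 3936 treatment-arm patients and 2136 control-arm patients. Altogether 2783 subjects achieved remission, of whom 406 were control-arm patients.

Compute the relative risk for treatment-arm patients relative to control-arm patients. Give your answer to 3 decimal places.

RR: 3.177

treatment-arm patients with the outcome: 2783 − 406 = 2377
treatment-arm patients without the outcome: 3936 − 2377 = 1559
control-arm patients without the outcome: 2136 − 406 = 1730
risk, treatment-arm patients = 2377/3936 = 0.6039
risk, control-arm patients = 406/2136 = 0.1901
RR = 0.6039 / 0.1901 = 3.177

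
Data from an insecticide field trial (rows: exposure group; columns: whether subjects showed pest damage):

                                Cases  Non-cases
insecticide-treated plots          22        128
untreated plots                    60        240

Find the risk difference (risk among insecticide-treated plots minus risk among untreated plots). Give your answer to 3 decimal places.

risk, insecticide-treated plots = 22/150 = 0.1467
risk, untreated plots = 60/300 = 0.2000
risk difference = 0.1467 − 0.2000 = -0.053

RD: -0.053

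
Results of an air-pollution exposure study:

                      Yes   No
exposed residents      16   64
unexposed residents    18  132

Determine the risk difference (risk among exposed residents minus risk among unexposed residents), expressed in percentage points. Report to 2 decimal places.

risk, exposed residents = 16/80 = 0.2000
risk, unexposed residents = 18/150 = 0.1200
risk difference = 0.2000 − 0.1200 = 0.0800 → 8.00 percentage points

8.00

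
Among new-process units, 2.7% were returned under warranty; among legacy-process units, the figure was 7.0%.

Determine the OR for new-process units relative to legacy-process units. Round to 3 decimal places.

0.369

odds, new-process units = 0.02700/0.97300 = 0.02775
odds, legacy-process units = 0.07000/0.93000 = 0.07527
OR = 0.02775 / 0.07527 = 0.369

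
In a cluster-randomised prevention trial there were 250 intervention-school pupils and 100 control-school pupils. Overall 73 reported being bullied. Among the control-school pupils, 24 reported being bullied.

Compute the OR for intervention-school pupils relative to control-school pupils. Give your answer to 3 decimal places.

0.772

intervention-school pupils with the outcome: 73 − 24 = 49
intervention-school pupils without the outcome: 250 − 49 = 201
control-school pupils without the outcome: 100 − 24 = 76
OR = (49 × 76) / (201 × 24) = 3724/4824 ≈ 0.772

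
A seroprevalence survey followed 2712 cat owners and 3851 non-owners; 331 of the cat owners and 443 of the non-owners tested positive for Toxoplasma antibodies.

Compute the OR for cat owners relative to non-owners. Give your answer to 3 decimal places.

odds, cat owners = 331/2381 = 0.1390
odds, non-owners = 443/3408 = 0.1300
OR = 0.1390 / 0.1300 = 1.069

1.069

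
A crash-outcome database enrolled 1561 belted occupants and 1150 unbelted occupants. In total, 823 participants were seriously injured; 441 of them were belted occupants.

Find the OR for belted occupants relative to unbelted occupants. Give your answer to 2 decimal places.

belted occupants without the outcome: 1561 − 441 = 1120
unbelted occupants with the outcome: 823 − 441 = 382
unbelted occupants without the outcome: 1150 − 382 = 768
OR = (441 × 768) / (1120 × 382) = 338688/427840 ≈ 0.79

OR = 0.79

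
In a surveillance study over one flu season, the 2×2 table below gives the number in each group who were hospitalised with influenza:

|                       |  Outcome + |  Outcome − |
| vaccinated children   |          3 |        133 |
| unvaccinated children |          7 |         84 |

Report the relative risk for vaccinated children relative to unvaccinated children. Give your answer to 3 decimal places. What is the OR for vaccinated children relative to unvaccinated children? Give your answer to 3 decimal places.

risk, vaccinated children = 3/136 = 0.02206
risk, unvaccinated children = 7/91 = 0.07692
RR = 0.02206 / 0.07692 = 0.287
odds, vaccinated children = 3/133 = 0.02256
odds, unvaccinated children = 7/84 = 0.08333
OR = 0.02256 / 0.08333 = 0.271

RR = 0.287; OR = 0.271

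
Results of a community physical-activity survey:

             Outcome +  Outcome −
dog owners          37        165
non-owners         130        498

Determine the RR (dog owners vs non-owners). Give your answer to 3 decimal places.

risk, dog owners = 37/202 = 0.1832
risk, non-owners = 130/628 = 0.2070
RR = 0.1832 / 0.2070 = 0.885

0.885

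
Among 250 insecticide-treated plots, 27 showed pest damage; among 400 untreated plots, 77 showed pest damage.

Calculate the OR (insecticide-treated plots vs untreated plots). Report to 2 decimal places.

OR = (27 × 323) / (223 × 77) = 8721/17171 ≈ 0.51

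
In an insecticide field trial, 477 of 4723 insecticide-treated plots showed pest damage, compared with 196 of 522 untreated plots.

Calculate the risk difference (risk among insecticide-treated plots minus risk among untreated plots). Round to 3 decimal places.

risk, insecticide-treated plots = 477/4723 = 0.1010
risk, untreated plots = 196/522 = 0.3755
risk difference = 0.1010 − 0.3755 = -0.274

RD: -0.274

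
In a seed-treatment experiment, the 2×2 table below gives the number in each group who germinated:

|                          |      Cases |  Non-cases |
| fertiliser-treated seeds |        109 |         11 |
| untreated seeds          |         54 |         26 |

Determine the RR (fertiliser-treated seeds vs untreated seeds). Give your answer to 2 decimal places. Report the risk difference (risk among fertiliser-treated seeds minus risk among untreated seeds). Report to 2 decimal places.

risk, fertiliser-treated seeds = 109/120 = 0.9083
risk, untreated seeds = 54/80 = 0.6750
RR = 0.9083 / 0.6750 = 1.35
risk difference = 0.9083 − 0.6750 = 0.23

RR = 1.35; RD = 0.23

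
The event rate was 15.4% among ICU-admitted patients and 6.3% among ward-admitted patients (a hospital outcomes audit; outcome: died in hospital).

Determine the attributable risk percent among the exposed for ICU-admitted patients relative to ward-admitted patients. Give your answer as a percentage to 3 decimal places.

AR% = (0.1540 − 0.0630) / 0.1540 = 0.5909 → 59.091%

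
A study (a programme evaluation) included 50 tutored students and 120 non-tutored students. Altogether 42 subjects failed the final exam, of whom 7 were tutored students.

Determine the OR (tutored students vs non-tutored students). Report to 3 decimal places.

OR ≈ 0.395

tutored students without the outcome: 50 − 7 = 43
non-tutored students with the outcome: 42 − 7 = 35
non-tutored students without the outcome: 120 − 35 = 85
OR = (7 × 85) / (43 × 35) = 595/1505 ≈ 0.395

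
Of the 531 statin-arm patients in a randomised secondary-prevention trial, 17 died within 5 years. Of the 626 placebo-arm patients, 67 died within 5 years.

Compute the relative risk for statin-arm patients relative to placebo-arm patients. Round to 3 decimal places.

risk, statin-arm patients = 17/531 = 0.03202
risk, placebo-arm patients = 67/626 = 0.10703
RR = 0.03202 / 0.10703 = 0.299

0.299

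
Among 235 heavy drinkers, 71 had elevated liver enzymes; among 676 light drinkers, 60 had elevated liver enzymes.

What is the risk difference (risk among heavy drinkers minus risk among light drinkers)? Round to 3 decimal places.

risk, heavy drinkers = 71/235 = 0.3021
risk, light drinkers = 60/676 = 0.0888
risk difference = 0.3021 − 0.0888 = 0.213

RD = 0.213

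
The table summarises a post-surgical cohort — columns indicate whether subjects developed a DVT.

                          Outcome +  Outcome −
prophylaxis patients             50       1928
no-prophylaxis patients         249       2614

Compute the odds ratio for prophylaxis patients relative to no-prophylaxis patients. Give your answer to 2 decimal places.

OR: 0.27

odds, prophylaxis patients = 50/1928 = 0.02593
odds, no-prophylaxis patients = 249/2614 = 0.09526
OR = 0.02593 / 0.09526 = 0.27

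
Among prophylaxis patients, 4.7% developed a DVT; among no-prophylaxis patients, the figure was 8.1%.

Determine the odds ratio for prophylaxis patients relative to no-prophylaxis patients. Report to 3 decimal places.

OR = 0.560

odds, prophylaxis patients = 0.04700/0.95300 = 0.04932
odds, no-prophylaxis patients = 0.08100/0.91900 = 0.08814
OR = 0.04932 / 0.08814 = 0.560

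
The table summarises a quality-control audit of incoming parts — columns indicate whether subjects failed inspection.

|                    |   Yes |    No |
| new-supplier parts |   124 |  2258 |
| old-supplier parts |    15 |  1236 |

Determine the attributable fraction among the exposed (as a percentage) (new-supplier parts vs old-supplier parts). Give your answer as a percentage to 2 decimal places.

76.97%

risk, new-supplier parts = 124/2382 = 0.05206
risk, old-supplier parts = 15/1251 = 0.01199
AR% = (0.05206 − 0.01199) / 0.05206 = 0.7697 → 76.97%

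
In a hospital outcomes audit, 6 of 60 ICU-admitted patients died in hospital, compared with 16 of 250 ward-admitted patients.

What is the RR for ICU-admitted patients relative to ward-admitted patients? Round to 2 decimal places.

risk, ICU-admitted patients = 6/60 = 0.1000
risk, ward-admitted patients = 16/250 = 0.0640
RR = 0.1000 / 0.0640 = 1.56

1.56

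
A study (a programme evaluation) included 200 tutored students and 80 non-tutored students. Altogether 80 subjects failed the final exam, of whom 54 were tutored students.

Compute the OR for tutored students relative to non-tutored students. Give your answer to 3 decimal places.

OR ≈ 0.768

tutored students without the outcome: 200 − 54 = 146
non-tutored students with the outcome: 80 − 54 = 26
non-tutored students without the outcome: 80 − 26 = 54
OR = (54 × 54) / (146 × 26) = 2916/3796 ≈ 0.768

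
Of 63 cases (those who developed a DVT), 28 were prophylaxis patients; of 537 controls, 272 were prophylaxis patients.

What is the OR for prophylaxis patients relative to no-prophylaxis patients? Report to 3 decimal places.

odds, prophylaxis patients = 28/272 = 0.1029
odds, no-prophylaxis patients = 35/265 = 0.1321
OR = 0.1029 / 0.1321 = 0.779

OR: 0.779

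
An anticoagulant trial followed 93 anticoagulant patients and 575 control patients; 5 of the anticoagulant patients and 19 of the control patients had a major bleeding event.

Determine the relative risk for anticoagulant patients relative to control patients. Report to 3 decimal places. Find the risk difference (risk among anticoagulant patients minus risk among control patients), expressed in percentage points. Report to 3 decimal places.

risk, anticoagulant patients = 5/93 = 0.05376
risk, control patients = 19/575 = 0.03304
RR = 0.05376 / 0.03304 = 1.627
risk difference = 0.05376 − 0.03304 = 0.02072 → 2.072 percentage points

RR = 1.627; RD = 2.072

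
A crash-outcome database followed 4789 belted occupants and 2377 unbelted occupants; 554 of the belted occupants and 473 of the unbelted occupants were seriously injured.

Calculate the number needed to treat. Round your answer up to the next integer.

risk, belted occupants = 554/4789 = 0.115682
risk, unbelted occupants = 473/2377 = 0.198990
absolute risk difference = 0.083309
1 / 0.083309 = 12.004 → round up → 13

NNT: 13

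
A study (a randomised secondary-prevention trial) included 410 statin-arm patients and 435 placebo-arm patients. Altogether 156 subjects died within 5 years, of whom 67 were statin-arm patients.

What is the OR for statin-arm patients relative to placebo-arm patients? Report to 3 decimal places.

statin-arm patients without the outcome: 410 − 67 = 343
placebo-arm patients with the outcome: 156 − 67 = 89
placebo-arm patients without the outcome: 435 − 89 = 346
odds, statin-arm patients = 67/343 = 0.1953
odds, placebo-arm patients = 89/346 = 0.2572
OR = 0.1953 / 0.2572 = 0.759

0.759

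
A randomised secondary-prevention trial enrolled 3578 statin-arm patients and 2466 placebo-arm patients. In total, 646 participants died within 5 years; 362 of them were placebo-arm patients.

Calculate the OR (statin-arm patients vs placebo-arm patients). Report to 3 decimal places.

0.501

statin-arm patients with the outcome: 646 − 362 = 284
statin-arm patients without the outcome: 3578 − 284 = 3294
placebo-arm patients without the outcome: 2466 − 362 = 2104
OR = (284 × 2104) / (3294 × 362) = 597536/1192428 ≈ 0.501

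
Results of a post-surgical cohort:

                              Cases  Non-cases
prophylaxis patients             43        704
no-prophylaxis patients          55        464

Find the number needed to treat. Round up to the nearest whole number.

NNT ≈ 21

risk, prophylaxis patients = 43/747 = 0.057564
risk, no-prophylaxis patients = 55/519 = 0.105973
absolute risk difference = 0.048409
1 / 0.048409 = 20.657 → round up → 21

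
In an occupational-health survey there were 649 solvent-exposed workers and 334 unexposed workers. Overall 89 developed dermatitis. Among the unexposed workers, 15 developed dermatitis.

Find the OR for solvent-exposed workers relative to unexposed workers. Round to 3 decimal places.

OR ≈ 2.737

solvent-exposed workers with the outcome: 89 − 15 = 74
solvent-exposed workers without the outcome: 649 − 74 = 575
unexposed workers without the outcome: 334 − 15 = 319
OR = (74 × 319) / (575 × 15) = 23606/8625 ≈ 2.737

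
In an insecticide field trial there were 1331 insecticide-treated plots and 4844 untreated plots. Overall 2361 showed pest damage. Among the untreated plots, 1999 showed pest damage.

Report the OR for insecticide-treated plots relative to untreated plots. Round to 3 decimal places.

insecticide-treated plots with the outcome: 2361 − 1999 = 362
insecticide-treated plots without the outcome: 1331 − 362 = 969
untreated plots without the outcome: 4844 − 1999 = 2845
OR = (362 × 2845) / (969 × 1999) = 1029890/1937031 ≈ 0.532

OR ≈ 0.532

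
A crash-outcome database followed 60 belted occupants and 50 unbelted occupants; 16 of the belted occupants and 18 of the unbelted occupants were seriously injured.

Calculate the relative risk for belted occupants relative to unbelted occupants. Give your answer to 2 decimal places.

RR = 0.74

risk, belted occupants = 16/60 = 0.2667
risk, unbelted occupants = 18/50 = 0.3600
RR = 0.2667 / 0.3600 = 0.74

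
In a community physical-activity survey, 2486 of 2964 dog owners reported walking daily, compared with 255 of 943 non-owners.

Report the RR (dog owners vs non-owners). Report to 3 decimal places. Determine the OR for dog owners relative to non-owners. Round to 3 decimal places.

RR = 3.102; OR = 14.032

risk, dog owners = 2486/2964 = 0.8387
risk, non-owners = 255/943 = 0.2704
RR = 0.8387 / 0.2704 = 3.102
OR = (2486 × 688) / (478 × 255) = 1710368/121890 ≈ 14.032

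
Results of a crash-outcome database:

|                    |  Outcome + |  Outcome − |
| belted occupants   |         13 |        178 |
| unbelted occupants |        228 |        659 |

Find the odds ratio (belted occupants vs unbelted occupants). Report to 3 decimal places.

OR = (13 × 659) / (178 × 228) = 8567/40584 ≈ 0.211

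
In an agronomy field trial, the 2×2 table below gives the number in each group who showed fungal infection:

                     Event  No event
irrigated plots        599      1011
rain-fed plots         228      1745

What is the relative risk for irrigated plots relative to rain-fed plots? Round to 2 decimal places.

risk, irrigated plots = 599/1610 = 0.3720
risk, rain-fed plots = 228/1973 = 0.1156
RR = 0.3720 / 0.1156 = 3.22

RR = 3.22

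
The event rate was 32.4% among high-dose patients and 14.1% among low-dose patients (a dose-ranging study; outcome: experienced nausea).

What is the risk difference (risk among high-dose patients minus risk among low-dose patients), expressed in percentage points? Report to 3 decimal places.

risk difference = 0.3240 − 0.1410 = 0.1830 → 18.300 percentage points

RD = 18.300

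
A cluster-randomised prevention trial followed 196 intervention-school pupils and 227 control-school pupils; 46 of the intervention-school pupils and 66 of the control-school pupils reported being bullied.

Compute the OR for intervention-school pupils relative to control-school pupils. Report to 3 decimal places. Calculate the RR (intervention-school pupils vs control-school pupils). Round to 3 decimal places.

OR = 0.748; RR = 0.807

odds, intervention-school pupils = 46/150 = 0.3067
odds, control-school pupils = 66/161 = 0.4099
OR = 0.3067 / 0.4099 = 0.748
risk, intervention-school pupils = 46/196 = 0.2347
risk, control-school pupils = 66/227 = 0.2907
RR = 0.2347 / 0.2907 = 0.807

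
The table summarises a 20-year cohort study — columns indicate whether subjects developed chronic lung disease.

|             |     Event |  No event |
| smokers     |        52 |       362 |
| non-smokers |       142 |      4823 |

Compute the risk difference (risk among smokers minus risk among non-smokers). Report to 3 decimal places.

risk, smokers = 52/414 = 0.12560
risk, non-smokers = 142/4965 = 0.02860
risk difference = 0.12560 − 0.02860 = 0.097

0.097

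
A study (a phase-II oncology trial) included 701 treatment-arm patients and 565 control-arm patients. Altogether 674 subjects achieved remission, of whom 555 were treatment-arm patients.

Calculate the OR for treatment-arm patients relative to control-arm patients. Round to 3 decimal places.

OR ≈ 14.247

treatment-arm patients without the outcome: 701 − 555 = 146
control-arm patients with the outcome: 674 − 555 = 119
control-arm patients without the outcome: 565 − 119 = 446
OR = (555 × 446) / (146 × 119) = 247530/17374 ≈ 14.247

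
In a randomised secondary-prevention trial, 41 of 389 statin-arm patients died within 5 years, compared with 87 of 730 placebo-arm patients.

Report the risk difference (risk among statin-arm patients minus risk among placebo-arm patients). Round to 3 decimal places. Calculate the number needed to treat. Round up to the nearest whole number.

RD = -0.014; NNT = 73

risk, statin-arm patients = 41/389 = 0.1054
risk, placebo-arm patients = 87/730 = 0.1192
risk difference = 0.1054 − 0.1192 = -0.014
absolute risk difference = 0.013780
1 / 0.013780 = 72.569 → round up → 73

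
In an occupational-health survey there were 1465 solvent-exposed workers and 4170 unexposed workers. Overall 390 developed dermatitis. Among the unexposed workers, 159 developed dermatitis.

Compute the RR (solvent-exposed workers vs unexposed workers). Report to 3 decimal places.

4.135

solvent-exposed workers with the outcome: 390 − 159 = 231
solvent-exposed workers without the outcome: 1465 − 231 = 1234
unexposed workers without the outcome: 4170 − 159 = 4011
risk, solvent-exposed workers = 231/1465 = 0.15768
risk, unexposed workers = 159/4170 = 0.03813
RR = 0.15768 / 0.03813 = 4.135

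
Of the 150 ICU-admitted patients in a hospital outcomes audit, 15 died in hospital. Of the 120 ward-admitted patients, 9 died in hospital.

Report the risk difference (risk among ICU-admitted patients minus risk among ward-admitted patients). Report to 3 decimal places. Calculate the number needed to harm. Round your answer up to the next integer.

risk, ICU-admitted patients = 15/150 = 0.1000
risk, ward-admitted patients = 9/120 = 0.0750
risk difference = 0.1000 − 0.0750 = 0.025
absolute risk difference = 0.025000
1 / 0.025000 = 40.000 → round up → 40

RD = 0.025; NNH = 40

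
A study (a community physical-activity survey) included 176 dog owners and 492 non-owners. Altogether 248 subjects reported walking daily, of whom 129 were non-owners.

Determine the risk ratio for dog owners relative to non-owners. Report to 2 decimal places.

RR ≈ 2.58

dog owners with the outcome: 248 − 129 = 119
dog owners without the outcome: 176 − 119 = 57
non-owners without the outcome: 492 − 129 = 363
risk, dog owners = 119/176 = 0.6761
risk, non-owners = 129/492 = 0.2622
RR = 0.6761 / 0.2622 = 2.58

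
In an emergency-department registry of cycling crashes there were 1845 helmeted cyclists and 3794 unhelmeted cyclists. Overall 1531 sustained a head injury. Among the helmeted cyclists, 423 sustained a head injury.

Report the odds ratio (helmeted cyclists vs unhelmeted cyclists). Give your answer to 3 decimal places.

OR = 0.721

helmeted cyclists without the outcome: 1845 − 423 = 1422
unhelmeted cyclists with the outcome: 1531 − 423 = 1108
unhelmeted cyclists without the outcome: 3794 − 1108 = 2686
OR = (423 × 2686) / (1422 × 1108) = 1136178/1575576 ≈ 0.721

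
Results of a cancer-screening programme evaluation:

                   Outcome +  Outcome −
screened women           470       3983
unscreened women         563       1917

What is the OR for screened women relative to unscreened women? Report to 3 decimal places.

OR = (470 × 1917) / (3983 × 563) = 900990/2242429 ≈ 0.402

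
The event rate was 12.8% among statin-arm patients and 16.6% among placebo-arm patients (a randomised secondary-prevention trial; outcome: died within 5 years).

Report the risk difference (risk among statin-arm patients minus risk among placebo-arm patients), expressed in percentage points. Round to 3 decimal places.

risk difference = 0.1280 − 0.1660 = -0.0380 → -3.800 percentage points

-3.800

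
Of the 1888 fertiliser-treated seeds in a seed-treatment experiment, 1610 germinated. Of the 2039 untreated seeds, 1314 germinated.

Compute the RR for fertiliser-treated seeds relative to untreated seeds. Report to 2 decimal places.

risk, fertiliser-treated seeds = 1610/1888 = 0.8528
risk, untreated seeds = 1314/2039 = 0.6444
RR = 0.8528 / 0.6444 = 1.32

1.32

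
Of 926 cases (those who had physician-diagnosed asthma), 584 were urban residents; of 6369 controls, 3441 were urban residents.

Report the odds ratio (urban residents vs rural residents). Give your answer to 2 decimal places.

OR = (584 × 2928) / (3441 × 342) = 1709952/1176822 ≈ 1.45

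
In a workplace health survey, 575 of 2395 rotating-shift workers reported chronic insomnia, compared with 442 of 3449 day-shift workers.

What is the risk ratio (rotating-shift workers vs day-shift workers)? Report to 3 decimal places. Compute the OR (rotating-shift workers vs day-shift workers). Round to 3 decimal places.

RR = 1.873; OR = 2.149

risk, rotating-shift workers = 575/2395 = 0.2401
risk, day-shift workers = 442/3449 = 0.1282
RR = 0.2401 / 0.1282 = 1.873
OR = (575 × 3007) / (1820 × 442) = 1729025/804440 ≈ 2.149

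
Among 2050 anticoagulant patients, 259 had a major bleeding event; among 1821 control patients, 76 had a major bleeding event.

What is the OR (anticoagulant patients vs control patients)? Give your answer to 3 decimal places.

OR = (259 × 1745) / (1791 × 76) = 451955/136116 ≈ 3.320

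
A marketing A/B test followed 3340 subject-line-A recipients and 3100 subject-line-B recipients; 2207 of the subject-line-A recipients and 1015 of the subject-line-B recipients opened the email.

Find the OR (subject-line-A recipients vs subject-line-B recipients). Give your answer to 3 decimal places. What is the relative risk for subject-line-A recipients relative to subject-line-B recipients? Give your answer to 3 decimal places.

OR = (2207 × 2085) / (1133 × 1015) = 4601595/1149995 ≈ 4.001
risk, subject-line-A recipients = 2207/3340 = 0.6608
risk, subject-line-B recipients = 1015/3100 = 0.3274
RR = 0.6608 / 0.3274 = 2.018

OR = 4.001; RR = 2.018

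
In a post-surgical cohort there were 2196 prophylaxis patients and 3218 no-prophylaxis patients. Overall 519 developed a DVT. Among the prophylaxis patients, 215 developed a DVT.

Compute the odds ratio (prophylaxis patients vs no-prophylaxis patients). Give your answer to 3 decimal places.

prophylaxis patients without the outcome: 2196 − 215 = 1981
no-prophylaxis patients with the outcome: 519 − 215 = 304
no-prophylaxis patients without the outcome: 3218 − 304 = 2914
odds, prophylaxis patients = 215/1981 = 0.1085
odds, no-prophylaxis patients = 304/2914 = 0.1043
OR = 0.1085 / 0.1043 = 1.040

OR: 1.040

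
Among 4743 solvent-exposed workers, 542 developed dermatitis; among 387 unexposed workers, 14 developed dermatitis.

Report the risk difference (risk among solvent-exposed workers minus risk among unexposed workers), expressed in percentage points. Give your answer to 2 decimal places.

7.81

risk, solvent-exposed workers = 542/4743 = 0.11427
risk, unexposed workers = 14/387 = 0.03618
risk difference = 0.11427 − 0.03618 = 0.07810 → 7.81 percentage points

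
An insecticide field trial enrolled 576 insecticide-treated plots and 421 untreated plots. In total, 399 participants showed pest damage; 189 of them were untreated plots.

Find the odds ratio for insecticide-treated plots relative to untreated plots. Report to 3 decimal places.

0.704

insecticide-treated plots with the outcome: 399 − 189 = 210
insecticide-treated plots without the outcome: 576 − 210 = 366
untreated plots without the outcome: 421 − 189 = 232
OR = (210 × 232) / (366 × 189) = 48720/69174 ≈ 0.704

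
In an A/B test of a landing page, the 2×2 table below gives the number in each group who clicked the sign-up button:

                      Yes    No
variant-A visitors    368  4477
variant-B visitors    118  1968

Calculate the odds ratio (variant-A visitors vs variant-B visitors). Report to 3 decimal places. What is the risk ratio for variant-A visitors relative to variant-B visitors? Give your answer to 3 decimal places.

OR = (368 × 1968) / (4477 × 118) = 724224/528286 ≈ 1.371
risk, variant-A visitors = 368/4845 = 0.0760
risk, variant-B visitors = 118/2086 = 0.0566
RR = 0.0760 / 0.0566 = 1.343

OR = 1.371; RR = 1.343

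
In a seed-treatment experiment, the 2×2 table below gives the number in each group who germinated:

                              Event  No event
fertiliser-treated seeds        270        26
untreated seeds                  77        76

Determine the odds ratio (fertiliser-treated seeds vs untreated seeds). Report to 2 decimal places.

odds, fertiliser-treated seeds = 270/26 = 10.3846
odds, untreated seeds = 77/76 = 1.0132
OR = 10.3846 / 1.0132 = 10.25

10.25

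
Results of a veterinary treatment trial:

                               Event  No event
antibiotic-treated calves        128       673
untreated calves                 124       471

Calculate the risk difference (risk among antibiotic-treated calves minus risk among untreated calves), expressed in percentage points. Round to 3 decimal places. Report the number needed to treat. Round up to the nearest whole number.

risk, antibiotic-treated calves = 128/801 = 0.1598
risk, untreated calves = 124/595 = 0.2084
risk difference = 0.1598 − 0.2084 = -0.0486 → -4.860 percentage points
absolute risk difference = 0.048603
1 / 0.048603 = 20.575 → round up → 21

RD = -4.860; NNT = 21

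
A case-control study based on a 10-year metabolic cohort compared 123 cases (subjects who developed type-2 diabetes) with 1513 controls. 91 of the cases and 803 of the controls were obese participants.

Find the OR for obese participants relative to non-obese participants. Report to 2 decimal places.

OR = (91 × 710) / (803 × 32) = 64610/25696 ≈ 2.51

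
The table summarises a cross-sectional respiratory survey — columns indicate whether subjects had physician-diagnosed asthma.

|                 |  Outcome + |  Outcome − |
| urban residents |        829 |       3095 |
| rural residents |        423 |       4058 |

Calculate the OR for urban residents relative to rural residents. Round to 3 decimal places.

OR = (829 × 4058) / (3095 × 423) = 3364082/1309185 ≈ 2.570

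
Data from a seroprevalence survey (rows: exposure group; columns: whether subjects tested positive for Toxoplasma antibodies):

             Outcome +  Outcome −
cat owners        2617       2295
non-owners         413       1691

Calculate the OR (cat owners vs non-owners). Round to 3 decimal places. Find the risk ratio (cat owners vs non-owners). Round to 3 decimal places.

OR = 4.669; RR = 2.714

OR = (2617 × 1691) / (2295 × 413) = 4425347/947835 ≈ 4.669
risk, cat owners = 2617/4912 = 0.5328
risk, non-owners = 413/2104 = 0.1963
RR = 0.5328 / 0.1963 = 2.714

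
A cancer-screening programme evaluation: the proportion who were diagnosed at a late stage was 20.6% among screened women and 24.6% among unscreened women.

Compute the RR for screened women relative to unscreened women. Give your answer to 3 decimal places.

RR = 0.2060 / 0.2460 = 0.837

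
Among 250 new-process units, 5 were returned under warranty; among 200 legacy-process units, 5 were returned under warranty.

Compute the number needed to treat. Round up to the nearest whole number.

risk, new-process units = 5/250 = 0.020000
risk, legacy-process units = 5/200 = 0.025000
absolute risk difference = 0.005000
1 / 0.005000 = 200.000 → round up → 200

NNT = 200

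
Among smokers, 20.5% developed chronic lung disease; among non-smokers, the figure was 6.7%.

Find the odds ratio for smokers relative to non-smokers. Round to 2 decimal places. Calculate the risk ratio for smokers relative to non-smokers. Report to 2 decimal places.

odds, smokers = 0.2050/0.7950 = 0.2579
odds, non-smokers = 0.0670/0.9330 = 0.0718
OR = 0.2579 / 0.0718 = 3.59
RR = 0.2050 / 0.0670 = 3.06

OR = 3.59; RR = 3.06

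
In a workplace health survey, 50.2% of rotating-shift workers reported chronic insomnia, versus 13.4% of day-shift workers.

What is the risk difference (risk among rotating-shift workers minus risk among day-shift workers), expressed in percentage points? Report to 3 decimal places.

risk difference = 0.5020 − 0.1340 = 0.3680 → 36.800 percentage points

36.800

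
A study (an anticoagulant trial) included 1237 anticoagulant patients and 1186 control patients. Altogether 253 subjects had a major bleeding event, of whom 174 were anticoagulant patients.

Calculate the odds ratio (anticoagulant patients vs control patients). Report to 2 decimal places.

OR ≈ 2.29

anticoagulant patients without the outcome: 1237 − 174 = 1063
control patients with the outcome: 253 − 174 = 79
control patients without the outcome: 1186 − 79 = 1107
odds, anticoagulant patients = 174/1063 = 0.1637
odds, control patients = 79/1107 = 0.0714
OR = 0.1637 / 0.0714 = 2.29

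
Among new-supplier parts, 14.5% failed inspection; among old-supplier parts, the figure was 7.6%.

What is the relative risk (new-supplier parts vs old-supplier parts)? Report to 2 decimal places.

RR = 0.1450 / 0.0760 = 1.91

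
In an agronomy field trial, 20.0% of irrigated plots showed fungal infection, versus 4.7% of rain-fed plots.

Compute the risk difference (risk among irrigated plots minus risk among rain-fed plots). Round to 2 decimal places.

risk difference = 0.20000 − 0.04700 = 0.15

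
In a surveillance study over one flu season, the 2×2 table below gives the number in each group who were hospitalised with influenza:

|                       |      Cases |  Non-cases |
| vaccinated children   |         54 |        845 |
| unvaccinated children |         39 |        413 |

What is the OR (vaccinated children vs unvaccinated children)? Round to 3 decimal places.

odds, vaccinated children = 54/845 = 0.0639
odds, unvaccinated children = 39/413 = 0.0944
OR = 0.0639 / 0.0944 = 0.677

0.677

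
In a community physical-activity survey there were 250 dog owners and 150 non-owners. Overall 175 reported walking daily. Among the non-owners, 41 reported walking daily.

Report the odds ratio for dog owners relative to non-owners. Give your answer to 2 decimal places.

dog owners with the outcome: 175 − 41 = 134
dog owners without the outcome: 250 − 134 = 116
non-owners without the outcome: 150 − 41 = 109
OR = (134 × 109) / (116 × 41) = 14606/4756 ≈ 3.07

3.07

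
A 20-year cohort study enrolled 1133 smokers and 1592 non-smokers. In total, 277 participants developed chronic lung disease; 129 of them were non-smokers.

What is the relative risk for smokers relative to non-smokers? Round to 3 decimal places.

smokers with the outcome: 277 − 129 = 148
smokers without the outcome: 1133 − 148 = 985
non-smokers without the outcome: 1592 − 129 = 1463
risk, smokers = 148/1133 = 0.1306
risk, non-smokers = 129/1592 = 0.0810
RR = 0.1306 / 0.0810 = 1.612

RR ≈ 1.612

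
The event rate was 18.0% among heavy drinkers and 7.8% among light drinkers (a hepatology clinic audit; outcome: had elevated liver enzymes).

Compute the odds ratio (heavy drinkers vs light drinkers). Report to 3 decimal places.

2.595

odds, heavy drinkers = 0.1800/0.8200 = 0.2195
odds, light drinkers = 0.0780/0.9220 = 0.0846
OR = 0.2195 / 0.0846 = 2.595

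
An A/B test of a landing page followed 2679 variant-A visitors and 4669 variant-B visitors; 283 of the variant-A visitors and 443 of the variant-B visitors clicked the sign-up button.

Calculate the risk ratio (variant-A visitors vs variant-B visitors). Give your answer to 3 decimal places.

risk, variant-A visitors = 283/2679 = 0.1056
risk, variant-B visitors = 443/4669 = 0.0949
RR = 0.1056 / 0.0949 = 1.113

1.113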